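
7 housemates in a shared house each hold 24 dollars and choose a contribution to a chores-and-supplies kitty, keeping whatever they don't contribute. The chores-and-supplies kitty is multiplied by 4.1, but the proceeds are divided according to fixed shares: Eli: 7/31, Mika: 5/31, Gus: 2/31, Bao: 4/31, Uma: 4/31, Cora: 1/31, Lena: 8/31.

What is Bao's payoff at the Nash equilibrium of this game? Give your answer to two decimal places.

Each unit j contributes comes back to j as 4.1 × (j's share), so j prefers to contribute only if that share exceeds 1/4.1 = 0.2439; otherwise keeping the unit dominates.
Lena alone (share 8/31) is above the threshold, contributing 24; the remaining 6 contribute 0. Total contributed: 24.
Bao keeps 24 and receives 4.1 × 24 × 4/31 = 12.70 from the chores-and-supplies kitty, for a payoff of 36.70.

36.70 dollars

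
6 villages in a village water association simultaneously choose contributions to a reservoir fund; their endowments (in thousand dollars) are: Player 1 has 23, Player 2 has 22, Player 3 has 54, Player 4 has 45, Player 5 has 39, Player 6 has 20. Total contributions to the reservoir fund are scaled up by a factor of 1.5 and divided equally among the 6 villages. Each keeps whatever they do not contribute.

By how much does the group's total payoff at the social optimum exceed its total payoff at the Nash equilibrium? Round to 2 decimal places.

101.50 thousand dollars

The private return per contributed unit is 1.5/6 = 0.2500 < 1 for every player regardless of endowment, so the Nash equilibrium is zero contribution and the group total is Σ E_j = 23 + 22 + 54 + 45 + 39 + 20 = 203.
Each contributed unit returns 1.500 to the group, so the social optimum is full contribution by everyone: group total = 1.500 × 203 = 304.50.
Efficiency loss = (1.500 − 1) × 203 = 101.50.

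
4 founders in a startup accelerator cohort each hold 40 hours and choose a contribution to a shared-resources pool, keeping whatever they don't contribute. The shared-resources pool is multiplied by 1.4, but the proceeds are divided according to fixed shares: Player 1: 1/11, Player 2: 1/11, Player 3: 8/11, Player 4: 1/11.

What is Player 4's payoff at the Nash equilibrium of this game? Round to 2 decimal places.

Player j's private return per contributed unit is 1.4 × (j's share). Contributing is weakly dominant for j when that share is at least 1/1.4 = 0.7143, and contributing 0 is dominant otherwise.
The only share above 0.7143 is Player 3's 8/11, contributing 40; the remaining 3 contribute 0. Total contributed: 40.
Player 4 keeps 40 and receives 1.4 × 40 × 1/11 = 5.09 from the shared-resources pool, for a payoff of 45.09.

45.09 hours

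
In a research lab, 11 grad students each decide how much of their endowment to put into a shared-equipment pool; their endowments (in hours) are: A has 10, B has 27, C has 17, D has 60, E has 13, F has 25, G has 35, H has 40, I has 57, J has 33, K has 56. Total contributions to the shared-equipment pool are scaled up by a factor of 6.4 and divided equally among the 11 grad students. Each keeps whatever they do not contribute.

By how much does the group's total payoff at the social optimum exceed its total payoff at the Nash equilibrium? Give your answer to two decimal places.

2014.20 hours

The private return per contributed unit is 6.4/11 = 0.5818 < 1 for every player regardless of endowment, so the Nash equilibrium is zero contribution and the group total is Σ E_j = 10 + 27 + 17 + 60 + 13 + 25 + 35 + 40 + 57 + 33 + 56 = 373.
Each contributed unit returns 6.400 to the group, so the social optimum is full contribution by everyone: group total = 6.400 × 373 = 2387.20.
Efficiency loss = (6.400 − 1) × 373 = 2014.20.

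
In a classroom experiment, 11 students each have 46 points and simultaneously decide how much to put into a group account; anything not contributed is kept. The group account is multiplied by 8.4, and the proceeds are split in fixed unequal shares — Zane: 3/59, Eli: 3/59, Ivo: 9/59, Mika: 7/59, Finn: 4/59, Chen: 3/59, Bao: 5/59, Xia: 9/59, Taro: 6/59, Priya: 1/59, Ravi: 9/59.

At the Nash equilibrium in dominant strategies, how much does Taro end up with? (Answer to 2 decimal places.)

163.88 points

Player j's private return per contributed unit is 8.4 × (j's share). Contributing is weakly dominant for j when that share is at least 1/8.4 = 0.1190, and contributing 0 is dominant otherwise.
The shares above 0.1190 belong to Ivo, Xia and Ravi, contributing 46 each; the remaining 8 contribute 0. Total contributed: 138.
Taro keeps 46 and receives 8.4 × 138 × 6/59 = 117.88 from the group account, for a payoff of 163.88.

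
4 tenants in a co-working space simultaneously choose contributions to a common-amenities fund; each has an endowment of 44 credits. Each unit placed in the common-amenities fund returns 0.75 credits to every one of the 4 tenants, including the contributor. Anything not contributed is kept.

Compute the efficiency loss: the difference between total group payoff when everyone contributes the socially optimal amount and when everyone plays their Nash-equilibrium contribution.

352.00 credits

The private return per contributed unit is 0.75 < 1, so contributing 0 is dominant for every player. At the Nash equilibrium everyone keeps their 44, and the group total is 4 × 44 = 176.
Each contributed unit returns 3.000 to the group as a whole (0.75 to each of 4 players), which exceeds 1, so the social optimum is full contribution: group total = 3.000 × 176 = 528.00.
Efficiency loss = 528.00 − 176 = 352.00.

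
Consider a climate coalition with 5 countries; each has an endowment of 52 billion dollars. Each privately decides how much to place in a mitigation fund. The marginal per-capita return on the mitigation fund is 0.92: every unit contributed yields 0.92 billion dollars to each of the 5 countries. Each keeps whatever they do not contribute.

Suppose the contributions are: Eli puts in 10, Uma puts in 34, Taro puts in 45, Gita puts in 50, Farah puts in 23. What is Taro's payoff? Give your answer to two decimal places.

Total contributed: 10 + 34 + 45 + 50 + 23 = 162.
Each receives 0.92 × 162 = 149.04 from the mitigation fund.
Taro keeps 52 − 45 = 7, so Taro's payoff is 7 + 149.04 = 156.04.

156.04 billion dollars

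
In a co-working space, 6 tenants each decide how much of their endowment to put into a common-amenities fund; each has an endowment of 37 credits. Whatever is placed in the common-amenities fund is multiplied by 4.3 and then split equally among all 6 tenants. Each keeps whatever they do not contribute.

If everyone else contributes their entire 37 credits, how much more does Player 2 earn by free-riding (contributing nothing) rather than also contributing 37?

10.48 credits

Switching from a contribution of 37 to 0 lets Player 2 keep an extra 37 credits, but lowers the common-amenities fund by 37, which costs Player 2 their own share of that drop: 4.3/6 × 37 = 26.52.
Net gain = 37 − 26.52 = 10.48. The private return per contributed unit (0.7167) is below 1, so free-riding is indeed the best response regardless of what the others do.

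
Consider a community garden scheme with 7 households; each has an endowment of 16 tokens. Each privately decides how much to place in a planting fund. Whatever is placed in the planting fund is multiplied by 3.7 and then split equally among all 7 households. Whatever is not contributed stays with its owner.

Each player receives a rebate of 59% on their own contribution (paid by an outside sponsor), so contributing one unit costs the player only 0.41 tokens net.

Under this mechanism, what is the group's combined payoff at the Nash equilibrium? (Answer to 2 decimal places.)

The effective private return per unit is now (3.7/7) / 0.41 = 1.2892 > 1, so every player's dominant strategy flips to full contribution.
So the Nash equilibrium is full contribution by all 7; the group earns 7 × (16 × 0.59 + 3.7 × 16) = 480.48.

480.48 tokens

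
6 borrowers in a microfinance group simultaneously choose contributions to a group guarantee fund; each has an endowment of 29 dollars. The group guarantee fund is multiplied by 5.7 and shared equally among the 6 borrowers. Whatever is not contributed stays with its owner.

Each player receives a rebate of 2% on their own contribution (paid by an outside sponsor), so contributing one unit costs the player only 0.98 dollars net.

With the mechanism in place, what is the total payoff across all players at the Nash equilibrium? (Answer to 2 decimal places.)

With the mechanism, a contributed unit returns (5.7/6) / 0.98 = 0.9694 per unit of net cost — still below 1 — so contributing 0 remains dominant for every player.
At the Nash equilibrium no one contributes; group total payoff = 6 × 29 = 174.

174.00 dollars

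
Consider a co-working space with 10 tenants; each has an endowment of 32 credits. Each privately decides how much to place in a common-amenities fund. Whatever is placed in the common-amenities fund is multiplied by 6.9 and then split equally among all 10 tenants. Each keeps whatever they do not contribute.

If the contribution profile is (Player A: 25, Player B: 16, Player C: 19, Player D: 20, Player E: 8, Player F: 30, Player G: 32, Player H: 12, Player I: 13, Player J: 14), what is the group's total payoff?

1435.10 credits

Total contributed: 25 + 16 + 19 + 20 + 8 + 30 + 32 + 12 + 13 + 14 = 189; total kept: 10 × 32 − 189 = 131.
The common-amenities fund pays out 6.9 × 189 = 1304.10 in aggregate.
Group total = 131 + 1304.10 = 1435.10.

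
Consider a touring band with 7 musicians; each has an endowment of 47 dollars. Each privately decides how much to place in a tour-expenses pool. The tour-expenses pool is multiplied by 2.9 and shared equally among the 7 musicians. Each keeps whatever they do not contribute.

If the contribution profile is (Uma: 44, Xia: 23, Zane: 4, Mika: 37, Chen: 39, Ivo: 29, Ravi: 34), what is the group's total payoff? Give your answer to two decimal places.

728.00 dollars

Total contributed: 44 + 23 + 4 + 37 + 39 + 29 + 34 = 210; total kept: 7 × 47 − 210 = 119.
The tour-expenses pool pays out 2.9 × 210 = 609.00 in aggregate.
Group total = 119 + 609.00 = 728.00.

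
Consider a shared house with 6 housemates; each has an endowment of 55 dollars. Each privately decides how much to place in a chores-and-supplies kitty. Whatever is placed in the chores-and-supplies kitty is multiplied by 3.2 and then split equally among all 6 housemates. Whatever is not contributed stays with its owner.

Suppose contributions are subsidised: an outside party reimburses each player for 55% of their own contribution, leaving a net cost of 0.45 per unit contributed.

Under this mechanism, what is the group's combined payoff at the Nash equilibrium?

1237.50 dollars

With the mechanism, a contributed unit returns (3.2/6) / 0.45 = 1.1852 per unit of net cost to the contributor — now above 1 — so contributing fully is weakly dominant for every player.
So the Nash equilibrium is full contribution by all 6; the group earns 6 × (55 × 0.55 + 3.2 × 55) = 1237.50.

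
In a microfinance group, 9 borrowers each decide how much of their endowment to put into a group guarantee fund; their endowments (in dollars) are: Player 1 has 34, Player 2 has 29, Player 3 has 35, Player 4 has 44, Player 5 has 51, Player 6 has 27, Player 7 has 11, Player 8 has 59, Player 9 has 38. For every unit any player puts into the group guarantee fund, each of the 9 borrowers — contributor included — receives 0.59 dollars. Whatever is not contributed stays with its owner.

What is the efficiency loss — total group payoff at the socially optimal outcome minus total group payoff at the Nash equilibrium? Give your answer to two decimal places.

The private return per contributed unit is 0.59 < 1 for everyone, so the Nash equilibrium is zero contribution and the group total is Σ E_j = 34 + 29 + 35 + 44 + 51 + 27 + 11 + 59 + 38 = 328.
Each contributed unit returns 5.310 to the group, so the social optimum is full contribution by everyone: group total = 5.310 × 328 = 1741.68.
Efficiency loss = (5.310 − 1) × 328 = 1413.68.

1413.68 dollars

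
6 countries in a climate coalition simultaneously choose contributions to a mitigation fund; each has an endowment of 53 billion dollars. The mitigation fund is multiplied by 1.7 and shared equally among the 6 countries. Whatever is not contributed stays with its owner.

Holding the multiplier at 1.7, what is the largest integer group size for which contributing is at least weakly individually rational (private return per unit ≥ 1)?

1

Private return per unit is 1.7/(group size), which is ≥ 1 whenever the group size is ≤ 1.7.
The largest such integer is 1.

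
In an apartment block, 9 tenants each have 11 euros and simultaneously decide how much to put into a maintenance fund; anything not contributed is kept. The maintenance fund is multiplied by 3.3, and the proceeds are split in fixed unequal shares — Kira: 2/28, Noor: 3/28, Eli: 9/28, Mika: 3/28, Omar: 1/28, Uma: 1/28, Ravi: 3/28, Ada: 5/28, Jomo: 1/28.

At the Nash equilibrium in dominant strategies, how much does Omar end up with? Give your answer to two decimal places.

12.30 euros

For player j, contributing a unit is worthwhile iff 3.3 × (j's share) ≥ 1, i.e. iff j's share is at least 0.3030.
Eli alone (share 9/28) is above the threshold, contributing 11; the remaining 8 contribute 0. Total contributed: 11.
Omar keeps 11 and receives 3.3 × 11 × 1/28 = 1.30 from the maintenance fund, for a payoff of 12.30.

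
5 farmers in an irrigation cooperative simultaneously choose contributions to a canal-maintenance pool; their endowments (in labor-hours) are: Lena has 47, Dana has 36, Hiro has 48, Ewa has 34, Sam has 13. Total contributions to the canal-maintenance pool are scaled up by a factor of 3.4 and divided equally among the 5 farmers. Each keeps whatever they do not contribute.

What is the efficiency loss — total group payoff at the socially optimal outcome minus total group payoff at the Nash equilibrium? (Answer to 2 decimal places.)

The private return per contributed unit is 3.4/5 = 0.6800 < 1 for every player regardless of endowment, so the Nash equilibrium is zero contribution and the group total is Σ E_j = 47 + 36 + 48 + 34 + 13 = 178.
Each contributed unit returns 3.400 to the group, so the social optimum is full contribution by everyone: group total = 3.400 × 178 = 605.20.
Efficiency loss = (3.400 − 1) × 178 = 427.20.

427.20 labor-hours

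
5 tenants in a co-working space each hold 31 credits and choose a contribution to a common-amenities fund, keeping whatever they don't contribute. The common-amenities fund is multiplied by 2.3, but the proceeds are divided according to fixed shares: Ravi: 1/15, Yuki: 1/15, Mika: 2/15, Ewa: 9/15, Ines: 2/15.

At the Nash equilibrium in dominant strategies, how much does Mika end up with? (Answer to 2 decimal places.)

40.51 credits

For player j, contributing a unit is worthwhile iff 2.3 × (j's share) ≥ 1, i.e. iff j's share is at least 0.4348.
Only Ewa (9/15) clears that bar, contributing 31; the remaining 4 contribute 0. Total contributed: 31.
Mika keeps 31 and receives 2.3 × 31 × 2/15 = 9.51 from the common-amenities fund, for a payoff of 40.51.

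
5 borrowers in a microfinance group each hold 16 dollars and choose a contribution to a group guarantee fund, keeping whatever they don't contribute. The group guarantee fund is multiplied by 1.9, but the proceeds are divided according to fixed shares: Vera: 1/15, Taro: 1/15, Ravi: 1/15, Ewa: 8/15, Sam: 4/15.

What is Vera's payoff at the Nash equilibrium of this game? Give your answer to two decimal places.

A player with share s gets back 1.9·s per unit contributed, so full contribution is dominant for anyone with s > 1/1.9 = 0.5263 and zero contribution is dominant for anyone below.
The only share above 0.5263 is Ewa's 8/15, contributing 16; the remaining 4 contribute 0. Total contributed: 16.
Vera keeps 16 and receives 1.9 × 16 × 1/15 = 2.03 from the group guarantee fund, for a payoff of 18.03.

18.03 dollars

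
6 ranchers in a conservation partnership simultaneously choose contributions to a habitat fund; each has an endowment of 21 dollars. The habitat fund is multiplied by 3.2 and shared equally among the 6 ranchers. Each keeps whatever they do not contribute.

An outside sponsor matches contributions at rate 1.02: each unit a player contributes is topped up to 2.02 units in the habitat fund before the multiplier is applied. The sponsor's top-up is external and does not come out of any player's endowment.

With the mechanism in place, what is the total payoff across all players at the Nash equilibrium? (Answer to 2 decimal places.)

Under the mechanism each unit contributed yields 3.2 × 2.02 / 6 = 1.0773 back to its contributor per unit of net cost, which exceeds 1, making full contribution the dominant choice for everyone.
At the Nash equilibrium everyone contributes 21. Group total payoff = 3.2 × 2.02 × 126 = 814.46.

814.46 dollars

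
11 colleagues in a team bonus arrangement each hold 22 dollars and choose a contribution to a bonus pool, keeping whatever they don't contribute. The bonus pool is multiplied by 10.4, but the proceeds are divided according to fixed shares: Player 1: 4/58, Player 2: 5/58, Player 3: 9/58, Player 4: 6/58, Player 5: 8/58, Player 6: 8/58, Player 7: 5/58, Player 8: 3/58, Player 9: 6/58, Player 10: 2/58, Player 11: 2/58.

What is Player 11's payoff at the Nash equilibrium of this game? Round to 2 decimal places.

Player j's private return per contributed unit is 10.4 × (j's share). Contributing is weakly dominant for j when that share is at least 1/10.4 = 0.0962, and contributing 0 is dominant otherwise.
The shares above 0.0962 belong to Player 3, Player 4, Player 5, Player 6 and Player 9, contributing 22 each; the remaining 6 contribute 0. Total contributed: 110.
Player 11 keeps 22 and receives 10.4 × 110 × 2/58 = 39.45 from the bonus pool, for a payoff of 61.45.

61.45 dollars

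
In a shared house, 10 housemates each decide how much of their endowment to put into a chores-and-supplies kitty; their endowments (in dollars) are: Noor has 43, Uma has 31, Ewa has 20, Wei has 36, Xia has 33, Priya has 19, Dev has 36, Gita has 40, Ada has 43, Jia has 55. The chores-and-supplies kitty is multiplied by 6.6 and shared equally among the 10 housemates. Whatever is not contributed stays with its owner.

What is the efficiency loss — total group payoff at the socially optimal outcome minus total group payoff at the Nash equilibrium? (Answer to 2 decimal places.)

The private return per contributed unit is 6.6/10 = 0.6600 < 1 for every player regardless of endowment, so the Nash equilibrium is zero contribution and the group total is Σ E_j = 43 + 31 + 20 + 36 + 33 + 19 + 36 + 40 + 43 + 55 = 356.
Each contributed unit returns 6.600 to the group, so the social optimum is full contribution by everyone: group total = 6.600 × 356 = 2349.60.
Efficiency loss = (6.600 − 1) × 356 = 1993.60.

1993.60 dollars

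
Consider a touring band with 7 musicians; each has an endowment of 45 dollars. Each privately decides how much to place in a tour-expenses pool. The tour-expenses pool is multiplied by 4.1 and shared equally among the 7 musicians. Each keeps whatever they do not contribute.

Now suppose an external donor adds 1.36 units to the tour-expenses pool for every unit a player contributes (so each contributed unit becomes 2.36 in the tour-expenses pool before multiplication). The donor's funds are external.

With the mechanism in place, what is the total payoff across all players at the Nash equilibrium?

The effective private return per unit is now 4.1 × 2.36 / 7 = 1.3823 > 1, so every player's dominant strategy flips to full contribution.
At the Nash equilibrium everyone contributes 45. Group total payoff = 4.1 × 2.36 × 315 = 3047.94.

3047.94 dollars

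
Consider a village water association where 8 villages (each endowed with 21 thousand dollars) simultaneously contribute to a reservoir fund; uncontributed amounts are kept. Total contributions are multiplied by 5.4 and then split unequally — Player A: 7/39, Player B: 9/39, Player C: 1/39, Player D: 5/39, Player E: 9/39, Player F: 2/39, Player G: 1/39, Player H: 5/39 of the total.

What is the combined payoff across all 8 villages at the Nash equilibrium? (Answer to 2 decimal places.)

Each unit j contributes comes back to j as 5.4 × (j's share), so j prefers to contribute only if that share exceeds 1/5.4 = 0.1852; otherwise keeping the unit dominates.
Player B and Player E clear that bar, contributing 21 each; the remaining 6 contribute 0. Total contributed: 42.
The reservoir fund pays out 5.4 × 42 = 226.80 in total (split across the unequal shares, but the aggregate is all that matters for the group sum).
The 6 free-riders keep 21 each, adding 126. Group total = 126 + 226.80 = 352.80.

352.80 thousand dollars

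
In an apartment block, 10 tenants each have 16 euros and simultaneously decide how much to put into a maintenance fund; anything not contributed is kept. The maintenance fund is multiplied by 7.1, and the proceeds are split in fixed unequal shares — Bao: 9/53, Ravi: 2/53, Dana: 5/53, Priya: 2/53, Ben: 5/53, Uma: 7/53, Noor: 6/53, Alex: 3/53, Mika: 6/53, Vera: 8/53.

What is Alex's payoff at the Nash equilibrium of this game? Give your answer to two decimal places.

28.86 euros

For player j, contributing a unit is worthwhile iff 7.1 × (j's share) ≥ 1, i.e. iff j's share is at least 0.1408.
Bao and Vera are above the threshold, contributing 16 each; the remaining 8 contribute 0. Total contributed: 32.
Alex keeps 16 and receives 7.1 × 32 × 3/53 = 12.86 from the maintenance fund, for a payoff of 28.86.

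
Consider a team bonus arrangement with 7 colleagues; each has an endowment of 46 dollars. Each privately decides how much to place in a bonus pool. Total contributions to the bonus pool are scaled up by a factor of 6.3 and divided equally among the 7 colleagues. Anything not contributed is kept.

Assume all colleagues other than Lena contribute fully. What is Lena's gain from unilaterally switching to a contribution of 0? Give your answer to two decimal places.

4.60 dollars

Switching from a contribution of 46 to 0 lets Lena keep an extra 46 dollars, but lowers the bonus pool by 46, which costs Lena their own share of that drop: 6.3/7 × 46 = 41.40.
Net gain = 46 − 41.40 = 4.60. The private return per contributed unit (0.9000) is below 1, so free-riding is indeed the best response regardless of what the others do.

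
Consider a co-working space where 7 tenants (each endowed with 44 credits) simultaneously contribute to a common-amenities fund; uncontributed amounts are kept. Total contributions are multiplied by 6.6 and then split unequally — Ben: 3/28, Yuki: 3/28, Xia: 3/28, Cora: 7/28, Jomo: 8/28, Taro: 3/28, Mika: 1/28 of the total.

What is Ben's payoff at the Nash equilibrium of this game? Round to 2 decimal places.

For player j, contributing a unit is worthwhile iff 6.6 × (j's share) ≥ 1, i.e. iff j's share is at least 0.1515.
The shares above 0.1515 belong to Cora and Jomo, contributing 44 each; the remaining 5 contribute 0. Total contributed: 88.
Ben keeps 44 and receives 6.6 × 88 × 3/28 = 62.23 from the common-amenities fund, for a payoff of 106.23.

106.23 credits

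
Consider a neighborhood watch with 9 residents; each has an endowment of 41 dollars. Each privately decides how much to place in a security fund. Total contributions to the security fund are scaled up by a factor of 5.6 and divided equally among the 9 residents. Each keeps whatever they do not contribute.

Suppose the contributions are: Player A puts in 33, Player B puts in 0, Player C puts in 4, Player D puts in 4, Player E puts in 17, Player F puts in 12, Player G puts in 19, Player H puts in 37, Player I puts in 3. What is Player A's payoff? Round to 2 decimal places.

88.27 dollars

Total contributed: 33 + 0 + 4 + 4 + 17 + 12 + 19 + 37 + 3 = 129.
Each receives 5.6 × 129 / 9 = 80.27 from the security fund.
Player A keeps 41 − 33 = 8, so Player A's payoff is 8 + 80.27 = 88.27.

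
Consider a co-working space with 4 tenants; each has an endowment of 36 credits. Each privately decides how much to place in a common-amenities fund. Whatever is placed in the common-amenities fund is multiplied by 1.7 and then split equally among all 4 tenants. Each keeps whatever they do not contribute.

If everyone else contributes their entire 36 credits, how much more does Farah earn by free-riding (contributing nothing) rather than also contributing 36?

Switching from a contribution of 36 to 0 lets Farah keep an extra 36 credits, but lowers the common-amenities fund by 36, which costs Farah their own share of that drop: 1.7/4 × 36 = 15.30.
Net gain = 36 − 15.30 = 20.70. The private return per contributed unit (0.4250) is below 1, so free-riding is indeed the best response regardless of what the others do.

20.70 credits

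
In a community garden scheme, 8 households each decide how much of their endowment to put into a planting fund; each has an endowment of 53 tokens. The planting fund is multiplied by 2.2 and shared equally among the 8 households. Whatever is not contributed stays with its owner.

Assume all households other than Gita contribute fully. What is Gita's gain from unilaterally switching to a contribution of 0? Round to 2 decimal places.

38.43 tokens

Switching from a contribution of 53 to 0 lets Gita keep an extra 53 tokens, but lowers the planting fund by 53, which costs Gita their own share of that drop: 2.2/8 × 53 = 14.57.
Net gain = 53 − 14.57 = 38.43. The private return per contributed unit (0.2750) is below 1, so free-riding is indeed the best response regardless of what the others do.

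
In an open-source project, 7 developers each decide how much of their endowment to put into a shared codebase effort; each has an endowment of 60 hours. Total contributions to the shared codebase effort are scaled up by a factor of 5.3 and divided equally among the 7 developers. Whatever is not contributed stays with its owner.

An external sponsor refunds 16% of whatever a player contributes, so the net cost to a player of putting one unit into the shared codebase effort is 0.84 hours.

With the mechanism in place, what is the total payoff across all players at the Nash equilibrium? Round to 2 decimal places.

The effective private return is (5.3/7) / 0.84 = 0.9014, which is still under 1, so the mechanism doesn't change anyone's dominant strategy: zero contribution.
At the Nash equilibrium no one contributes; group total payoff = 7 × 60 = 420.

420.00 hours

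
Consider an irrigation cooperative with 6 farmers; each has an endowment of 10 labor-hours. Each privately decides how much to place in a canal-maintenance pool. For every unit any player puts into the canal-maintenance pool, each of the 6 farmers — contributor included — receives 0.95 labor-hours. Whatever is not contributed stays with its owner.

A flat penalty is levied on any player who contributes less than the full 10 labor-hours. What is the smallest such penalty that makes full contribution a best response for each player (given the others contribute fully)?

Given the others contribute fully, the best deviation is to contribute 0 (any partial contribution still incurs the fine and gives up units whose private return 0.95 is below 1).
Deviating from 10 to 0 saves 10 labor-hours but forfeits the deviator's share of the drop in the canal-maintenance pool: 0.95 × 10 = 9.50.
So the deviation gain is 10 − 9.50 = 0.50, and the fine must be at least 0.50 labor-hours to wipe it out.

0.50 labor-hours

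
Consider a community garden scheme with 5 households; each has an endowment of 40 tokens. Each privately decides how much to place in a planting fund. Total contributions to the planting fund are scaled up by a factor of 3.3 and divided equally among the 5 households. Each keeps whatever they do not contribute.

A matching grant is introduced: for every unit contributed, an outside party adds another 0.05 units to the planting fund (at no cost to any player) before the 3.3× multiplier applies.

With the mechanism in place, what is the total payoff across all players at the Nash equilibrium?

Even with the mechanism, each unit contributed returns only 3.3 × 1.05 / 5 = 0.6930 per unit of net cost, so contributing nothing is still dominant.
Everyone keeps their endowment and the group total is 5 × 40 = 200.

200.00 tokens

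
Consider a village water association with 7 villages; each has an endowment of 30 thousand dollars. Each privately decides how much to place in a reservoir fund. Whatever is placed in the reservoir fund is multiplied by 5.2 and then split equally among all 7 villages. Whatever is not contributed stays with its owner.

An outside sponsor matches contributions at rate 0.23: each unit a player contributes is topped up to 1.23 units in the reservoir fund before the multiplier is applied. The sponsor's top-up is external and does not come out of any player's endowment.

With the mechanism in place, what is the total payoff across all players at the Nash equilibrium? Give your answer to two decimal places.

210.00 thousand dollars

With the mechanism, a contributed unit returns 5.2 × 1.23 / 7 = 0.9137 per unit of net cost — still below 1 — so contributing 0 remains dominant for every player.
Everyone keeps their endowment and the group total is 7 × 30 = 210.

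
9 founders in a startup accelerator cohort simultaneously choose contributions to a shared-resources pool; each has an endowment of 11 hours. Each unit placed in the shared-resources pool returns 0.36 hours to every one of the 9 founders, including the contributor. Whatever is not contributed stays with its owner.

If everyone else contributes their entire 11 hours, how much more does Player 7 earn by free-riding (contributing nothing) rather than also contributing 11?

Switching from a contribution of 11 to 0 lets Player 7 keep an extra 11 hours, but lowers the shared-resources pool by 11, which costs Player 7 their own share of that drop: 0.36 × 11 = 3.96.
Net gain = 11 − 3.96 = 7.04. The private return per contributed unit (0.36) is below 1, so free-riding is indeed the best response regardless of what the others do.

7.04 hours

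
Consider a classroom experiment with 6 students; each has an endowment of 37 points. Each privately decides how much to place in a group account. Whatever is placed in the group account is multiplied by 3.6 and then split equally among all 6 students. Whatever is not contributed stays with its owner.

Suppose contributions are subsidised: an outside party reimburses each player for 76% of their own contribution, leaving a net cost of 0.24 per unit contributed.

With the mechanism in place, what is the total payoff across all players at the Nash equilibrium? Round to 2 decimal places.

Under the mechanism each unit contributed yields (3.6/6) / 0.24 = 2.5000 back to its contributor per unit of net cost, which exceeds 1, making full contribution the dominant choice for everyone.
So the Nash equilibrium is full contribution by all 6; the group earns 6 × (37 × 0.76 + 3.6 × 37) = 967.92.

967.92 points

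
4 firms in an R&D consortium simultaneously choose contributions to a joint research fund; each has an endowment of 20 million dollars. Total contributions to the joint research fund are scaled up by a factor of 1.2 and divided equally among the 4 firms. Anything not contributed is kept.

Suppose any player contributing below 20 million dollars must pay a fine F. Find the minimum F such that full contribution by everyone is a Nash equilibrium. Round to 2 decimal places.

14.00 million dollars

Given the others contribute fully, the best deviation is to contribute 0 (any partial contribution still incurs the fine and gives up units whose private return 0.3000 is below 1).
Deviating from 20 to 0 saves 20 million dollars but forfeits the deviator's share of the drop in the joint research fund: 1.2/4 × 20 = 6.00.
So the deviation gain is 20 − 6.00 = 14.00, and the fine must be at least 14.00 million dollars to wipe it out.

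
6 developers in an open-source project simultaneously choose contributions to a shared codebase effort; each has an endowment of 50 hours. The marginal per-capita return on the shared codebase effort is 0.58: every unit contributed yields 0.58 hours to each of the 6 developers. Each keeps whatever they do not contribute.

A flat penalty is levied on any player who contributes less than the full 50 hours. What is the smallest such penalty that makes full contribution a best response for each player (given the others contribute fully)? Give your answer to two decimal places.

Given the others contribute fully, the best deviation is to contribute 0 (any partial contribution still incurs the fine and gives up units whose private return 0.58 is below 1).
Deviating from 50 to 0 saves 50 hours but forfeits the deviator's share of the drop in the shared codebase effort: 0.58 × 50 = 29.00.
So the deviation gain is 50 − 29.00 = 21.00, and the fine must be at least 21.00 hours to wipe it out.

21.00 hours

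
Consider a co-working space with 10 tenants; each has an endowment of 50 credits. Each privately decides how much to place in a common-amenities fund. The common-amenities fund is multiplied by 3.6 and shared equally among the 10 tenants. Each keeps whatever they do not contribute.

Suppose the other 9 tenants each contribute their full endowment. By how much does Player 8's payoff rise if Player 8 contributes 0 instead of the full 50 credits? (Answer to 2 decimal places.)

32.00 credits

Switching from a contribution of 50 to 0 lets Player 8 keep an extra 50 credits, but lowers the common-amenities fund by 50, which costs Player 8 their own share of that drop: 3.6/10 × 50 = 18.00.
Net gain = 50 − 18.00 = 32.00. The private return per contributed unit (0.3600) is below 1, so free-riding is indeed the best response regardless of what the others do.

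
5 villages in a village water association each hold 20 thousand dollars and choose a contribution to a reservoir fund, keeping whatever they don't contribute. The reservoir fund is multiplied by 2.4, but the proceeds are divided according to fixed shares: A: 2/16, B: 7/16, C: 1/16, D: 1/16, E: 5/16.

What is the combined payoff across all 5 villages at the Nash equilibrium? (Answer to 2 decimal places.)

128.00 thousand dollars

Each unit j contributes comes back to j as 2.4 × (j's share), so j prefers to contribute only if that share exceeds 1/2.4 = 0.4167; otherwise keeping the unit dominates.
Only B (7/16) clears that bar, contributing 20; the remaining 4 contribute 0. Total contributed: 20.
The reservoir fund pays out 2.4 × 20 = 48.00 in total (split across the unequal shares, but the aggregate is all that matters for the group sum).
The 4 free-riders keep 20 each, adding 80. Group total = 80 + 48.00 = 128.00.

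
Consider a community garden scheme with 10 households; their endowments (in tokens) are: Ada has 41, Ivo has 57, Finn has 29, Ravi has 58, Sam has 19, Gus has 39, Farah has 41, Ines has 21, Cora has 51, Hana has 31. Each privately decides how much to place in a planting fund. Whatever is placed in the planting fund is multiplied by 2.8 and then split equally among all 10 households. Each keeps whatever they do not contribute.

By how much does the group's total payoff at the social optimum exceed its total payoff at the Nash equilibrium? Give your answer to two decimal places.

696.60 tokens

The private return per contributed unit is 2.8/10 = 0.2800 < 1 for every player regardless of endowment, so the Nash equilibrium is zero contribution and the group total is Σ E_j = 41 + 57 + 29 + 58 + 19 + 39 + 41 + 21 + 51 + 31 = 387.
Each contributed unit returns 2.800 to the group, so the social optimum is full contribution by everyone: group total = 2.800 × 387 = 1083.60.
Efficiency loss = (2.800 − 1) × 387 = 696.60.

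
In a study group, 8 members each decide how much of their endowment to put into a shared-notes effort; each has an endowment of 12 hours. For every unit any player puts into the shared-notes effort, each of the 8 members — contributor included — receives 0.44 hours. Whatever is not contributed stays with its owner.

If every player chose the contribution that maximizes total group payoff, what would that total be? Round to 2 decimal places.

Each contributed unit returns 3.520 to the group as a whole (0.44 to each of 8 players), which exceeds 1, so the social optimum is full contribution: group total = 3.520 × 96 = 337.92.

337.92 hours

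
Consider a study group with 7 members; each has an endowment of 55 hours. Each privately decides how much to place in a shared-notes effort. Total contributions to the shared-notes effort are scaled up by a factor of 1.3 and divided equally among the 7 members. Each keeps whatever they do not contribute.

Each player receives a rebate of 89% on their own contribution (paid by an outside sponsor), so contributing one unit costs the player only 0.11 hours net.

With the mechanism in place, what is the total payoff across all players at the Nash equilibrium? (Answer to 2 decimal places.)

843.15 hours

The effective private return per unit is now (1.3/7) / 0.11 = 1.6883 > 1, so every player's dominant strategy flips to full contribution.
So the Nash equilibrium is full contribution by all 7; the group earns 7 × (55 × 0.89 + 1.3 × 55) = 843.15.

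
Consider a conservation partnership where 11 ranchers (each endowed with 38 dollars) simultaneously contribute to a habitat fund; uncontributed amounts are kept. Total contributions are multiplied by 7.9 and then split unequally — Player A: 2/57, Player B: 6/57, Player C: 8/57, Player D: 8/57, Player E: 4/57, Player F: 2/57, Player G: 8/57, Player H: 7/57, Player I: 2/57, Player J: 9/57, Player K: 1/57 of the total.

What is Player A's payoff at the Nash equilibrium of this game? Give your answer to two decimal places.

For player j, contributing a unit is worthwhile iff 7.9 × (j's share) ≥ 1, i.e. iff j's share is at least 0.1266.
The shares above 0.1266 belong to Player C, Player D, Player G and Player J, contributing 38 each; the remaining 7 contribute 0. Total contributed: 152.
Player A keeps 38 and receives 7.9 × 152 × 2/57 = 42.13 from the habitat fund, for a payoff of 80.13.

80.13 dollars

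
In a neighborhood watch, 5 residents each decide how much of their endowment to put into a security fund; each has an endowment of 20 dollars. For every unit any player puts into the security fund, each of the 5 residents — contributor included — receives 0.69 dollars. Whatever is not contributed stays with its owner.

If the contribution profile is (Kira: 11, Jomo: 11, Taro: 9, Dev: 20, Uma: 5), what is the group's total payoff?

Total contributed: 11 + 11 + 9 + 20 + 5 = 56; total kept: 5 × 20 − 56 = 44.
The security fund pays out 0.69 × 5 × 56 = 193.20 in aggregate.
Group total = 44 + 193.20 = 237.20.

237.20 dollars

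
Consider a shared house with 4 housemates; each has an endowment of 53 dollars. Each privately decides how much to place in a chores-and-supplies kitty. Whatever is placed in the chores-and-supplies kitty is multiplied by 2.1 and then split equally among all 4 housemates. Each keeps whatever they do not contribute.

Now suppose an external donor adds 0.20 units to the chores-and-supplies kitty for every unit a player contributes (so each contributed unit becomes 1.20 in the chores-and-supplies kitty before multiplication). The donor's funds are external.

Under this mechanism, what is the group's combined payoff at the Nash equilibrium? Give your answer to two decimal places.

Even with the mechanism, each unit contributed returns only 2.1 × 1.20 / 4 = 0.6300 per unit of net cost, so contributing nothing is still dominant.
At the Nash equilibrium no one contributes; group total payoff = 4 × 53 = 212.

212.00 dollars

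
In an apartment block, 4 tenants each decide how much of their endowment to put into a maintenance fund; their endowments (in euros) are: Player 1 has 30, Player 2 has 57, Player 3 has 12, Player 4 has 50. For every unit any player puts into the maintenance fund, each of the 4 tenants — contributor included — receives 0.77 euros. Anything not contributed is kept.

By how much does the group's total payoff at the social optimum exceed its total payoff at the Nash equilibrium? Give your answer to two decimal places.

309.92 euros

The private return per contributed unit is 0.77 < 1 for everyone, so the Nash equilibrium is zero contribution and the group total is Σ E_j = 30 + 57 + 12 + 50 = 149.
Each contributed unit returns 3.080 to the group, so the social optimum is full contribution by everyone: group total = 3.080 × 149 = 458.92.
Efficiency loss = (3.080 − 1) × 149 = 309.92.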